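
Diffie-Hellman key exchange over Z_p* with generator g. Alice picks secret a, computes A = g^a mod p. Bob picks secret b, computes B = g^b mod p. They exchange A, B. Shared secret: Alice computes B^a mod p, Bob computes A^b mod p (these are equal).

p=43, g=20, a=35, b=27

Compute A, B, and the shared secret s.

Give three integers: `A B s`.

A = 20^35 mod 43  (bits of 35 = 100011)
  bit 0 = 1: r = r^2 * 20 mod 43 = 1^2 * 20 = 1*20 = 20
  bit 1 = 0: r = r^2 mod 43 = 20^2 = 13
  bit 2 = 0: r = r^2 mod 43 = 13^2 = 40
  bit 3 = 0: r = r^2 mod 43 = 40^2 = 9
  bit 4 = 1: r = r^2 * 20 mod 43 = 9^2 * 20 = 38*20 = 29
  bit 5 = 1: r = r^2 * 20 mod 43 = 29^2 * 20 = 24*20 = 7
  -> A = 7
B = 20^27 mod 43  (bits of 27 = 11011)
  bit 0 = 1: r = r^2 * 20 mod 43 = 1^2 * 20 = 1*20 = 20
  bit 1 = 1: r = r^2 * 20 mod 43 = 20^2 * 20 = 13*20 = 2
  bit 2 = 0: r = r^2 mod 43 = 2^2 = 4
  bit 3 = 1: r = r^2 * 20 mod 43 = 4^2 * 20 = 16*20 = 19
  bit 4 = 1: r = r^2 * 20 mod 43 = 19^2 * 20 = 17*20 = 39
  -> B = 39
s = B^a = 39^35 mod 43  (bits of 35 = 100011)
  bit 0 = 1: r = r^2 * 39 mod 43 = 1^2 * 39 = 1*39 = 39
  bit 1 = 0: r = r^2 mod 43 = 39^2 = 16
  bit 2 = 0: r = r^2 mod 43 = 16^2 = 41
  bit 3 = 0: r = r^2 mod 43 = 41^2 = 4
  bit 4 = 1: r = r^2 * 39 mod 43 = 4^2 * 39 = 16*39 = 22
  bit 5 = 1: r = r^2 * 39 mod 43 = 22^2 * 39 = 11*39 = 42
  -> s = B^a = 42

Answer: 7 39 42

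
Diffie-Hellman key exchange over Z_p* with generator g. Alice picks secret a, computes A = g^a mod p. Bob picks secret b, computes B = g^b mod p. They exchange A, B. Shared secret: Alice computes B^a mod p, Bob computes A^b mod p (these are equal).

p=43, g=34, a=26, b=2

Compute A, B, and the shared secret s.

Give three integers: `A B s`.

A = 34^26 mod 43  (bits of 26 = 11010)
  bit 0 = 1: r = r^2 * 34 mod 43 = 1^2 * 34 = 1*34 = 34
  bit 1 = 1: r = r^2 * 34 mod 43 = 34^2 * 34 = 38*34 = 2
  bit 2 = 0: r = r^2 mod 43 = 2^2 = 4
  bit 3 = 1: r = r^2 * 34 mod 43 = 4^2 * 34 = 16*34 = 28
  bit 4 = 0: r = r^2 mod 43 = 28^2 = 10
  -> A = 10
B = 34^2 mod 43  (bits of 2 = 10)
  bit 0 = 1: r = r^2 * 34 mod 43 = 1^2 * 34 = 1*34 = 34
  bit 1 = 0: r = r^2 mod 43 = 34^2 = 38
  -> B = 38
s = B^a = 38^26 mod 43  (bits of 26 = 11010)
  bit 0 = 1: r = r^2 * 38 mod 43 = 1^2 * 38 = 1*38 = 38
  bit 1 = 1: r = r^2 * 38 mod 43 = 38^2 * 38 = 25*38 = 4
  bit 2 = 0: r = r^2 mod 43 = 4^2 = 16
  bit 3 = 1: r = r^2 * 38 mod 43 = 16^2 * 38 = 41*38 = 10
  bit 4 = 0: r = r^2 mod 43 = 10^2 = 14
  -> s = B^a = 14

Answer: 10 38 14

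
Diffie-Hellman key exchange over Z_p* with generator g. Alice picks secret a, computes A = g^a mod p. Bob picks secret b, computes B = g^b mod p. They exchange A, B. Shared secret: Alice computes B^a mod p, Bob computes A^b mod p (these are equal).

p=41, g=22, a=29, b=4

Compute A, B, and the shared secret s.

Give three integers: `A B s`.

A = 22^29 mod 41  (bits of 29 = 11101)
  bit 0 = 1: r = r^2 * 22 mod 41 = 1^2 * 22 = 1*22 = 22
  bit 1 = 1: r = r^2 * 22 mod 41 = 22^2 * 22 = 33*22 = 29
  bit 2 = 1: r = r^2 * 22 mod 41 = 29^2 * 22 = 21*22 = 11
  bit 3 = 0: r = r^2 mod 41 = 11^2 = 39
  bit 4 = 1: r = r^2 * 22 mod 41 = 39^2 * 22 = 4*22 = 6
  -> A = 6
B = 22^4 mod 41  (bits of 4 = 100)
  bit 0 = 1: r = r^2 * 22 mod 41 = 1^2 * 22 = 1*22 = 22
  bit 1 = 0: r = r^2 mod 41 = 22^2 = 33
  bit 2 = 0: r = r^2 mod 41 = 33^2 = 23
  -> B = 23
s = B^a = 23^29 mod 41  (bits of 29 = 11101)
  bit 0 = 1: r = r^2 * 23 mod 41 = 1^2 * 23 = 1*23 = 23
  bit 1 = 1: r = r^2 * 23 mod 41 = 23^2 * 23 = 37*23 = 31
  bit 2 = 1: r = r^2 * 23 mod 41 = 31^2 * 23 = 18*23 = 4
  bit 3 = 0: r = r^2 mod 41 = 4^2 = 16
  bit 4 = 1: r = r^2 * 23 mod 41 = 16^2 * 23 = 10*23 = 25
  -> s = B^a = 25

Answer: 6 23 25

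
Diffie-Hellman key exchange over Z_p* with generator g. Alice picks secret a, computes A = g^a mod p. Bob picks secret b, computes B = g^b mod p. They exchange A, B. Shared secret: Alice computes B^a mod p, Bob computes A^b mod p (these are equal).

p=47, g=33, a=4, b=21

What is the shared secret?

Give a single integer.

A = 33^4 mod 47  (bits of 4 = 100)
  bit 0 = 1: r = r^2 * 33 mod 47 = 1^2 * 33 = 1*33 = 33
  bit 1 = 0: r = r^2 mod 47 = 33^2 = 8
  bit 2 = 0: r = r^2 mod 47 = 8^2 = 17
  -> A = 17
B = 33^21 mod 47  (bits of 21 = 10101)
  bit 0 = 1: r = r^2 * 33 mod 47 = 1^2 * 33 = 1*33 = 33
  bit 1 = 0: r = r^2 mod 47 = 33^2 = 8
  bit 2 = 1: r = r^2 * 33 mod 47 = 8^2 * 33 = 17*33 = 44
  bit 3 = 0: r = r^2 mod 47 = 44^2 = 9
  bit 4 = 1: r = r^2 * 33 mod 47 = 9^2 * 33 = 34*33 = 41
  -> B = 41
s = B^a = 41^4 mod 47  (bits of 4 = 100)
  bit 0 = 1: r = r^2 * 41 mod 47 = 1^2 * 41 = 1*41 = 41
  bit 1 = 0: r = r^2 mod 47 = 41^2 = 36
  bit 2 = 0: r = r^2 mod 47 = 36^2 = 27
  -> s = B^a = 27

Answer: 27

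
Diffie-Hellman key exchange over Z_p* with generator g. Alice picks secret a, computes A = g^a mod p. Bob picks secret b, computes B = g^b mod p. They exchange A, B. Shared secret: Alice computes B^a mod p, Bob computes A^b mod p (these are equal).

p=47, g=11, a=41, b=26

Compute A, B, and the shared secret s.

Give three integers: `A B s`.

A = 11^41 mod 47  (bits of 41 = 101001)
  bit 0 = 1: r = r^2 * 11 mod 47 = 1^2 * 11 = 1*11 = 11
  bit 1 = 0: r = r^2 mod 47 = 11^2 = 27
  bit 2 = 1: r = r^2 * 11 mod 47 = 27^2 * 11 = 24*11 = 29
  bit 3 = 0: r = r^2 mod 47 = 29^2 = 42
  bit 4 = 0: r = r^2 mod 47 = 42^2 = 25
  bit 5 = 1: r = r^2 * 11 mod 47 = 25^2 * 11 = 14*11 = 13
  -> A = 13
B = 11^26 mod 47  (bits of 26 = 11010)
  bit 0 = 1: r = r^2 * 11 mod 47 = 1^2 * 11 = 1*11 = 11
  bit 1 = 1: r = r^2 * 11 mod 47 = 11^2 * 11 = 27*11 = 15
  bit 2 = 0: r = r^2 mod 47 = 15^2 = 37
  bit 3 = 1: r = r^2 * 11 mod 47 = 37^2 * 11 = 6*11 = 19
  bit 4 = 0: r = r^2 mod 47 = 19^2 = 32
  -> B = 32
s = B^a = 32^41 mod 47  (bits of 41 = 101001)
  bit 0 = 1: r = r^2 * 32 mod 47 = 1^2 * 32 = 1*32 = 32
  bit 1 = 0: r = r^2 mod 47 = 32^2 = 37
  bit 2 = 1: r = r^2 * 32 mod 47 = 37^2 * 32 = 6*32 = 4
  bit 3 = 0: r = r^2 mod 47 = 4^2 = 16
  bit 4 = 0: r = r^2 mod 47 = 16^2 = 21
  bit 5 = 1: r = r^2 * 32 mod 47 = 21^2 * 32 = 18*32 = 12
  -> s = B^a = 12

Answer: 13 32 12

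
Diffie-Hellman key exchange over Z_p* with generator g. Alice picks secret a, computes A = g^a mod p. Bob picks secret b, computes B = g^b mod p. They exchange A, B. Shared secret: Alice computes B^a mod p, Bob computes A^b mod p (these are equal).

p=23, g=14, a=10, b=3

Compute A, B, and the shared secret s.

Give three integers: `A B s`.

Answer: 18 7 13

Derivation:
A = 14^10 mod 23  (bits of 10 = 1010)
  bit 0 = 1: r = r^2 * 14 mod 23 = 1^2 * 14 = 1*14 = 14
  bit 1 = 0: r = r^2 mod 23 = 14^2 = 12
  bit 2 = 1: r = r^2 * 14 mod 23 = 12^2 * 14 = 6*14 = 15
  bit 3 = 0: r = r^2 mod 23 = 15^2 = 18
  -> A = 18
B = 14^3 mod 23  (bits of 3 = 11)
  bit 0 = 1: r = r^2 * 14 mod 23 = 1^2 * 14 = 1*14 = 14
  bit 1 = 1: r = r^2 * 14 mod 23 = 14^2 * 14 = 12*14 = 7
  -> B = 7
s = B^a = 7^10 mod 23  (bits of 10 = 1010)
  bit 0 = 1: r = r^2 * 7 mod 23 = 1^2 * 7 = 1*7 = 7
  bit 1 = 0: r = r^2 mod 23 = 7^2 = 3
  bit 2 = 1: r = r^2 * 7 mod 23 = 3^2 * 7 = 9*7 = 17
  bit 3 = 0: r = r^2 mod 23 = 17^2 = 13
  -> s = B^a = 13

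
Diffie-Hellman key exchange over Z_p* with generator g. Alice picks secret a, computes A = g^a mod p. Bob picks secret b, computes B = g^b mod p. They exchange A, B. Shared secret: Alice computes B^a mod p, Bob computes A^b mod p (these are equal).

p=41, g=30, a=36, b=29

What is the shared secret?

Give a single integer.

A = 30^36 mod 41  (bits of 36 = 100100)
  bit 0 = 1: r = r^2 * 30 mod 41 = 1^2 * 30 = 1*30 = 30
  bit 1 = 0: r = r^2 mod 41 = 30^2 = 39
  bit 2 = 0: r = r^2 mod 41 = 39^2 = 4
  bit 3 = 1: r = r^2 * 30 mod 41 = 4^2 * 30 = 16*30 = 29
  bit 4 = 0: r = r^2 mod 41 = 29^2 = 21
  bit 5 = 0: r = r^2 mod 41 = 21^2 = 31
  -> A = 31
B = 30^29 mod 41  (bits of 29 = 11101)
  bit 0 = 1: r = r^2 * 30 mod 41 = 1^2 * 30 = 1*30 = 30
  bit 1 = 1: r = r^2 * 30 mod 41 = 30^2 * 30 = 39*30 = 22
  bit 2 = 1: r = r^2 * 30 mod 41 = 22^2 * 30 = 33*30 = 6
  bit 3 = 0: r = r^2 mod 41 = 6^2 = 36
  bit 4 = 1: r = r^2 * 30 mod 41 = 36^2 * 30 = 25*30 = 12
  -> B = 12
s = B^a = 12^36 mod 41  (bits of 36 = 100100)
  bit 0 = 1: r = r^2 * 12 mod 41 = 1^2 * 12 = 1*12 = 12
  bit 1 = 0: r = r^2 mod 41 = 12^2 = 21
  bit 2 = 0: r = r^2 mod 41 = 21^2 = 31
  bit 3 = 1: r = r^2 * 12 mod 41 = 31^2 * 12 = 18*12 = 11
  bit 4 = 0: r = r^2 mod 41 = 11^2 = 39
  bit 5 = 0: r = r^2 mod 41 = 39^2 = 4
  -> s = B^a = 4

Answer: 4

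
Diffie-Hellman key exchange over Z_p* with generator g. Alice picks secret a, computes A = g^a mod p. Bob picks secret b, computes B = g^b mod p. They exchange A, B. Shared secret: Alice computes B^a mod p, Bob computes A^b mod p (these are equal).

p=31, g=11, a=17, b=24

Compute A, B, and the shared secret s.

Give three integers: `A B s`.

Answer: 3 8 2

Derivation:
A = 11^17 mod 31  (bits of 17 = 10001)
  bit 0 = 1: r = r^2 * 11 mod 31 = 1^2 * 11 = 1*11 = 11
  bit 1 = 0: r = r^2 mod 31 = 11^2 = 28
  bit 2 = 0: r = r^2 mod 31 = 28^2 = 9
  bit 3 = 0: r = r^2 mod 31 = 9^2 = 19
  bit 4 = 1: r = r^2 * 11 mod 31 = 19^2 * 11 = 20*11 = 3
  -> A = 3
B = 11^24 mod 31  (bits of 24 = 11000)
  bit 0 = 1: r = r^2 * 11 mod 31 = 1^2 * 11 = 1*11 = 11
  bit 1 = 1: r = r^2 * 11 mod 31 = 11^2 * 11 = 28*11 = 29
  bit 2 = 0: r = r^2 mod 31 = 29^2 = 4
  bit 3 = 0: r = r^2 mod 31 = 4^2 = 16
  bit 4 = 0: r = r^2 mod 31 = 16^2 = 8
  -> B = 8
s = B^a = 8^17 mod 31  (bits of 17 = 10001)
  bit 0 = 1: r = r^2 * 8 mod 31 = 1^2 * 8 = 1*8 = 8
  bit 1 = 0: r = r^2 mod 31 = 8^2 = 2
  bit 2 = 0: r = r^2 mod 31 = 2^2 = 4
  bit 3 = 0: r = r^2 mod 31 = 4^2 = 16
  bit 4 = 1: r = r^2 * 8 mod 31 = 16^2 * 8 = 8*8 = 2
  -> s = B^a = 2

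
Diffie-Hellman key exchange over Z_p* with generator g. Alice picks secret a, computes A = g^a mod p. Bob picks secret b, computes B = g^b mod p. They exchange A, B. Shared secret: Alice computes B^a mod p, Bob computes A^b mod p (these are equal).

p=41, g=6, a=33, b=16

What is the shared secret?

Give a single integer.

A = 6^33 mod 41  (bits of 33 = 100001)
  bit 0 = 1: r = r^2 * 6 mod 41 = 1^2 * 6 = 1*6 = 6
  bit 1 = 0: r = r^2 mod 41 = 6^2 = 36
  bit 2 = 0: r = r^2 mod 41 = 36^2 = 25
  bit 3 = 0: r = r^2 mod 41 = 25^2 = 10
  bit 4 = 0: r = r^2 mod 41 = 10^2 = 18
  bit 5 = 1: r = r^2 * 6 mod 41 = 18^2 * 6 = 37*6 = 17
  -> A = 17
B = 6^16 mod 41  (bits of 16 = 10000)
  bit 0 = 1: r = r^2 * 6 mod 41 = 1^2 * 6 = 1*6 = 6
  bit 1 = 0: r = r^2 mod 41 = 6^2 = 36
  bit 2 = 0: r = r^2 mod 41 = 36^2 = 25
  bit 3 = 0: r = r^2 mod 41 = 25^2 = 10
  bit 4 = 0: r = r^2 mod 41 = 10^2 = 18
  -> B = 18
s = B^a = 18^33 mod 41  (bits of 33 = 100001)
  bit 0 = 1: r = r^2 * 18 mod 41 = 1^2 * 18 = 1*18 = 18
  bit 1 = 0: r = r^2 mod 41 = 18^2 = 37
  bit 2 = 0: r = r^2 mod 41 = 37^2 = 16
  bit 3 = 0: r = r^2 mod 41 = 16^2 = 10
  bit 4 = 0: r = r^2 mod 41 = 10^2 = 18
  bit 5 = 1: r = r^2 * 18 mod 41 = 18^2 * 18 = 37*18 = 10
  -> s = B^a = 10

Answer: 10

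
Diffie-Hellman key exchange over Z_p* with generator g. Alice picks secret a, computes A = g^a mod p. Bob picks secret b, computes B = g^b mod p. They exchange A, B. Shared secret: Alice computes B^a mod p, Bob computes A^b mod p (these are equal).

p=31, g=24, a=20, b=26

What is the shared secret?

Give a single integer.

Answer: 25

Derivation:
A = 24^20 mod 31  (bits of 20 = 10100)
  bit 0 = 1: r = r^2 * 24 mod 31 = 1^2 * 24 = 1*24 = 24
  bit 1 = 0: r = r^2 mod 31 = 24^2 = 18
  bit 2 = 1: r = r^2 * 24 mod 31 = 18^2 * 24 = 14*24 = 26
  bit 3 = 0: r = r^2 mod 31 = 26^2 = 25
  bit 4 = 0: r = r^2 mod 31 = 25^2 = 5
  -> A = 5
B = 24^26 mod 31  (bits of 26 = 11010)
  bit 0 = 1: r = r^2 * 24 mod 31 = 1^2 * 24 = 1*24 = 24
  bit 1 = 1: r = r^2 * 24 mod 31 = 24^2 * 24 = 18*24 = 29
  bit 2 = 0: r = r^2 mod 31 = 29^2 = 4
  bit 3 = 1: r = r^2 * 24 mod 31 = 4^2 * 24 = 16*24 = 12
  bit 4 = 0: r = r^2 mod 31 = 12^2 = 20
  -> B = 20
s = B^a = 20^20 mod 31  (bits of 20 = 10100)
  bit 0 = 1: r = r^2 * 20 mod 31 = 1^2 * 20 = 1*20 = 20
  bit 1 = 0: r = r^2 mod 31 = 20^2 = 28
  bit 2 = 1: r = r^2 * 20 mod 31 = 28^2 * 20 = 9*20 = 25
  bit 3 = 0: r = r^2 mod 31 = 25^2 = 5
  bit 4 = 0: r = r^2 mod 31 = 5^2 = 25
  -> s = B^a = 25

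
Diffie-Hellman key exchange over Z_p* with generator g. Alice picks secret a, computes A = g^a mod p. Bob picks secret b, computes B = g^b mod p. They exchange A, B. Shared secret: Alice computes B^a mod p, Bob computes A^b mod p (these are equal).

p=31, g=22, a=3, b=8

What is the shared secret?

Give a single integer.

A = 22^3 mod 31  (bits of 3 = 11)
  bit 0 = 1: r = r^2 * 22 mod 31 = 1^2 * 22 = 1*22 = 22
  bit 1 = 1: r = r^2 * 22 mod 31 = 22^2 * 22 = 19*22 = 15
  -> A = 15
B = 22^8 mod 31  (bits of 8 = 1000)
  bit 0 = 1: r = r^2 * 22 mod 31 = 1^2 * 22 = 1*22 = 22
  bit 1 = 0: r = r^2 mod 31 = 22^2 = 19
  bit 2 = 0: r = r^2 mod 31 = 19^2 = 20
  bit 3 = 0: r = r^2 mod 31 = 20^2 = 28
  -> B = 28
s = B^a = 28^3 mod 31  (bits of 3 = 11)
  bit 0 = 1: r = r^2 * 28 mod 31 = 1^2 * 28 = 1*28 = 28
  bit 1 = 1: r = r^2 * 28 mod 31 = 28^2 * 28 = 9*28 = 4
  -> s = B^a = 4

Answer: 4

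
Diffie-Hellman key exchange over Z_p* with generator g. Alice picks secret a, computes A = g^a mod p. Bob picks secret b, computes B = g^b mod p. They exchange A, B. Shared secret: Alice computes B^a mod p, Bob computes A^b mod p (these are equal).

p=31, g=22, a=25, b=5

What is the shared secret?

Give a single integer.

Answer: 6

Derivation:
A = 22^25 mod 31  (bits of 25 = 11001)
  bit 0 = 1: r = r^2 * 22 mod 31 = 1^2 * 22 = 1*22 = 22
  bit 1 = 1: r = r^2 * 22 mod 31 = 22^2 * 22 = 19*22 = 15
  bit 2 = 0: r = r^2 mod 31 = 15^2 = 8
  bit 3 = 0: r = r^2 mod 31 = 8^2 = 2
  bit 4 = 1: r = r^2 * 22 mod 31 = 2^2 * 22 = 4*22 = 26
  -> A = 26
B = 22^5 mod 31  (bits of 5 = 101)
  bit 0 = 1: r = r^2 * 22 mod 31 = 1^2 * 22 = 1*22 = 22
  bit 1 = 0: r = r^2 mod 31 = 22^2 = 19
  bit 2 = 1: r = r^2 * 22 mod 31 = 19^2 * 22 = 20*22 = 6
  -> B = 6
s = B^a = 6^25 mod 31  (bits of 25 = 11001)
  bit 0 = 1: r = r^2 * 6 mod 31 = 1^2 * 6 = 1*6 = 6
  bit 1 = 1: r = r^2 * 6 mod 31 = 6^2 * 6 = 5*6 = 30
  bit 2 = 0: r = r^2 mod 31 = 30^2 = 1
  bit 3 = 0: r = r^2 mod 31 = 1^2 = 1
  bit 4 = 1: r = r^2 * 6 mod 31 = 1^2 * 6 = 1*6 = 6
  -> s = B^a = 6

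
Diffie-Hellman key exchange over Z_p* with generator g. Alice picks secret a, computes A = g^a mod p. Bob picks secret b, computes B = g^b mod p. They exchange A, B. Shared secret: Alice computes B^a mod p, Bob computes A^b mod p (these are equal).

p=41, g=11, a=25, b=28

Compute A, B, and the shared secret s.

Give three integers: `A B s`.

Answer: 38 25 40

Derivation:
A = 11^25 mod 41  (bits of 25 = 11001)
  bit 0 = 1: r = r^2 * 11 mod 41 = 1^2 * 11 = 1*11 = 11
  bit 1 = 1: r = r^2 * 11 mod 41 = 11^2 * 11 = 39*11 = 19
  bit 2 = 0: r = r^2 mod 41 = 19^2 = 33
  bit 3 = 0: r = r^2 mod 41 = 33^2 = 23
  bit 4 = 1: r = r^2 * 11 mod 41 = 23^2 * 11 = 37*11 = 38
  -> A = 38
B = 11^28 mod 41  (bits of 28 = 11100)
  bit 0 = 1: r = r^2 * 11 mod 41 = 1^2 * 11 = 1*11 = 11
  bit 1 = 1: r = r^2 * 11 mod 41 = 11^2 * 11 = 39*11 = 19
  bit 2 = 1: r = r^2 * 11 mod 41 = 19^2 * 11 = 33*11 = 35
  bit 3 = 0: r = r^2 mod 41 = 35^2 = 36
  bit 4 = 0: r = r^2 mod 41 = 36^2 = 25
  -> B = 25
s = B^a = 25^25 mod 41  (bits of 25 = 11001)
  bit 0 = 1: r = r^2 * 25 mod 41 = 1^2 * 25 = 1*25 = 25
  bit 1 = 1: r = r^2 * 25 mod 41 = 25^2 * 25 = 10*25 = 4
  bit 2 = 0: r = r^2 mod 41 = 4^2 = 16
  bit 3 = 0: r = r^2 mod 41 = 16^2 = 10
  bit 4 = 1: r = r^2 * 25 mod 41 = 10^2 * 25 = 18*25 = 40
  -> s = B^a = 40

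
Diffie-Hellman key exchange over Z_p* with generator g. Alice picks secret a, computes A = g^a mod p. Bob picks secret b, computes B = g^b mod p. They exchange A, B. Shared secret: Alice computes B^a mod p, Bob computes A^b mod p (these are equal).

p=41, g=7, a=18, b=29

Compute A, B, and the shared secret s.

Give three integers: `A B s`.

A = 7^18 mod 41  (bits of 18 = 10010)
  bit 0 = 1: r = r^2 * 7 mod 41 = 1^2 * 7 = 1*7 = 7
  bit 1 = 0: r = r^2 mod 41 = 7^2 = 8
  bit 2 = 0: r = r^2 mod 41 = 8^2 = 23
  bit 3 = 1: r = r^2 * 7 mod 41 = 23^2 * 7 = 37*7 = 13
  bit 4 = 0: r = r^2 mod 41 = 13^2 = 5
  -> A = 5
B = 7^29 mod 41  (bits of 29 = 11101)
  bit 0 = 1: r = r^2 * 7 mod 41 = 1^2 * 7 = 1*7 = 7
  bit 1 = 1: r = r^2 * 7 mod 41 = 7^2 * 7 = 8*7 = 15
  bit 2 = 1: r = r^2 * 7 mod 41 = 15^2 * 7 = 20*7 = 17
  bit 3 = 0: r = r^2 mod 41 = 17^2 = 2
  bit 4 = 1: r = r^2 * 7 mod 41 = 2^2 * 7 = 4*7 = 28
  -> B = 28
s = B^a = 28^18 mod 41  (bits of 18 = 10010)
  bit 0 = 1: r = r^2 * 28 mod 41 = 1^2 * 28 = 1*28 = 28
  bit 1 = 0: r = r^2 mod 41 = 28^2 = 5
  bit 2 = 0: r = r^2 mod 41 = 5^2 = 25
  bit 3 = 1: r = r^2 * 28 mod 41 = 25^2 * 28 = 10*28 = 34
  bit 4 = 0: r = r^2 mod 41 = 34^2 = 8
  -> s = B^a = 8

Answer: 5 28 8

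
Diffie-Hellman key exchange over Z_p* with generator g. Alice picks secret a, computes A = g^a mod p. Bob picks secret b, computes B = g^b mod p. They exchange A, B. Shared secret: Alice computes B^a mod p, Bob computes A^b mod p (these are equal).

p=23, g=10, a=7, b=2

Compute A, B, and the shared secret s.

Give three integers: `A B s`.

Answer: 14 8 12

Derivation:
A = 10^7 mod 23  (bits of 7 = 111)
  bit 0 = 1: r = r^2 * 10 mod 23 = 1^2 * 10 = 1*10 = 10
  bit 1 = 1: r = r^2 * 10 mod 23 = 10^2 * 10 = 8*10 = 11
  bit 2 = 1: r = r^2 * 10 mod 23 = 11^2 * 10 = 6*10 = 14
  -> A = 14
B = 10^2 mod 23  (bits of 2 = 10)
  bit 0 = 1: r = r^2 * 10 mod 23 = 1^2 * 10 = 1*10 = 10
  bit 1 = 0: r = r^2 mod 23 = 10^2 = 8
  -> B = 8
s = B^a = 8^7 mod 23  (bits of 7 = 111)
  bit 0 = 1: r = r^2 * 8 mod 23 = 1^2 * 8 = 1*8 = 8
  bit 1 = 1: r = r^2 * 8 mod 23 = 8^2 * 8 = 18*8 = 6
  bit 2 = 1: r = r^2 * 8 mod 23 = 6^2 * 8 = 13*8 = 12
  -> s = B^a = 12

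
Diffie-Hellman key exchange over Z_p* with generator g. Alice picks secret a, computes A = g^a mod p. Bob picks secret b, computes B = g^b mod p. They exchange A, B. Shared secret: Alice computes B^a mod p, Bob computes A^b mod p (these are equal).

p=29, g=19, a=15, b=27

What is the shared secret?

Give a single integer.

A = 19^15 mod 29  (bits of 15 = 1111)
  bit 0 = 1: r = r^2 * 19 mod 29 = 1^2 * 19 = 1*19 = 19
  bit 1 = 1: r = r^2 * 19 mod 29 = 19^2 * 19 = 13*19 = 15
  bit 2 = 1: r = r^2 * 19 mod 29 = 15^2 * 19 = 22*19 = 12
  bit 3 = 1: r = r^2 * 19 mod 29 = 12^2 * 19 = 28*19 = 10
  -> A = 10
B = 19^27 mod 29  (bits of 27 = 11011)
  bit 0 = 1: r = r^2 * 19 mod 29 = 1^2 * 19 = 1*19 = 19
  bit 1 = 1: r = r^2 * 19 mod 29 = 19^2 * 19 = 13*19 = 15
  bit 2 = 0: r = r^2 mod 29 = 15^2 = 22
  bit 3 = 1: r = r^2 * 19 mod 29 = 22^2 * 19 = 20*19 = 3
  bit 4 = 1: r = r^2 * 19 mod 29 = 3^2 * 19 = 9*19 = 26
  -> B = 26
s = B^a = 26^15 mod 29  (bits of 15 = 1111)
  bit 0 = 1: r = r^2 * 26 mod 29 = 1^2 * 26 = 1*26 = 26
  bit 1 = 1: r = r^2 * 26 mod 29 = 26^2 * 26 = 9*26 = 2
  bit 2 = 1: r = r^2 * 26 mod 29 = 2^2 * 26 = 4*26 = 17
  bit 3 = 1: r = r^2 * 26 mod 29 = 17^2 * 26 = 28*26 = 3
  -> s = B^a = 3

Answer: 3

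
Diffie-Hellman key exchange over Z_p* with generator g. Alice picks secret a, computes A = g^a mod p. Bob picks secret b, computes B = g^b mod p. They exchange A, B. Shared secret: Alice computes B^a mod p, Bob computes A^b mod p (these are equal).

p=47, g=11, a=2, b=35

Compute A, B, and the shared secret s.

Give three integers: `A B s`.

A = 11^2 mod 47  (bits of 2 = 10)
  bit 0 = 1: r = r^2 * 11 mod 47 = 1^2 * 11 = 1*11 = 11
  bit 1 = 0: r = r^2 mod 47 = 11^2 = 27
  -> A = 27
B = 11^35 mod 47  (bits of 35 = 100011)
  bit 0 = 1: r = r^2 * 11 mod 47 = 1^2 * 11 = 1*11 = 11
  bit 1 = 0: r = r^2 mod 47 = 11^2 = 27
  bit 2 = 0: r = r^2 mod 47 = 27^2 = 24
  bit 3 = 0: r = r^2 mod 47 = 24^2 = 12
  bit 4 = 1: r = r^2 * 11 mod 47 = 12^2 * 11 = 3*11 = 33
  bit 5 = 1: r = r^2 * 11 mod 47 = 33^2 * 11 = 8*11 = 41
  -> B = 41
s = B^a = 41^2 mod 47  (bits of 2 = 10)
  bit 0 = 1: r = r^2 * 41 mod 47 = 1^2 * 41 = 1*41 = 41
  bit 1 = 0: r = r^2 mod 47 = 41^2 = 36
  -> s = B^a = 36

Answer: 27 41 36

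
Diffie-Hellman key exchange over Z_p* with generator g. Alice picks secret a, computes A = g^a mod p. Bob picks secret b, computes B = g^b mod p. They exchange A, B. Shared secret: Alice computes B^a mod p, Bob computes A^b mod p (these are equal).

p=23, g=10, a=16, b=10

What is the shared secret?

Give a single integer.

Answer: 6

Derivation:
A = 10^16 mod 23  (bits of 16 = 10000)
  bit 0 = 1: r = r^2 * 10 mod 23 = 1^2 * 10 = 1*10 = 10
  bit 1 = 0: r = r^2 mod 23 = 10^2 = 8
  bit 2 = 0: r = r^2 mod 23 = 8^2 = 18
  bit 3 = 0: r = r^2 mod 23 = 18^2 = 2
  bit 4 = 0: r = r^2 mod 23 = 2^2 = 4
  -> A = 4
B = 10^10 mod 23  (bits of 10 = 1010)
  bit 0 = 1: r = r^2 * 10 mod 23 = 1^2 * 10 = 1*10 = 10
  bit 1 = 0: r = r^2 mod 23 = 10^2 = 8
  bit 2 = 1: r = r^2 * 10 mod 23 = 8^2 * 10 = 18*10 = 19
  bit 3 = 0: r = r^2 mod 23 = 19^2 = 16
  -> B = 16
s = B^a = 16^16 mod 23  (bits of 16 = 10000)
  bit 0 = 1: r = r^2 * 16 mod 23 = 1^2 * 16 = 1*16 = 16
  bit 1 = 0: r = r^2 mod 23 = 16^2 = 3
  bit 2 = 0: r = r^2 mod 23 = 3^2 = 9
  bit 3 = 0: r = r^2 mod 23 = 9^2 = 12
  bit 4 = 0: r = r^2 mod 23 = 12^2 = 6
  -> s = B^a = 6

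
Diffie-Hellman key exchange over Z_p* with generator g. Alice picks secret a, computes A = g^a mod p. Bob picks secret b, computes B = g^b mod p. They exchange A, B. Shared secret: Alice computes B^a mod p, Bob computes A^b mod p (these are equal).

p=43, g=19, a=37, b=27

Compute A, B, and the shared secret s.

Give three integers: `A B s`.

Answer: 33 32 8

Derivation:
A = 19^37 mod 43  (bits of 37 = 100101)
  bit 0 = 1: r = r^2 * 19 mod 43 = 1^2 * 19 = 1*19 = 19
  bit 1 = 0: r = r^2 mod 43 = 19^2 = 17
  bit 2 = 0: r = r^2 mod 43 = 17^2 = 31
  bit 3 = 1: r = r^2 * 19 mod 43 = 31^2 * 19 = 15*19 = 27
  bit 4 = 0: r = r^2 mod 43 = 27^2 = 41
  bit 5 = 1: r = r^2 * 19 mod 43 = 41^2 * 19 = 4*19 = 33
  -> A = 33
B = 19^27 mod 43  (bits of 27 = 11011)
  bit 0 = 1: r = r^2 * 19 mod 43 = 1^2 * 19 = 1*19 = 19
  bit 1 = 1: r = r^2 * 19 mod 43 = 19^2 * 19 = 17*19 = 22
  bit 2 = 0: r = r^2 mod 43 = 22^2 = 11
  bit 3 = 1: r = r^2 * 19 mod 43 = 11^2 * 19 = 35*19 = 20
  bit 4 = 1: r = r^2 * 19 mod 43 = 20^2 * 19 = 13*19 = 32
  -> B = 32
s = B^a = 32^37 mod 43  (bits of 37 = 100101)
  bit 0 = 1: r = r^2 * 32 mod 43 = 1^2 * 32 = 1*32 = 32
  bit 1 = 0: r = r^2 mod 43 = 32^2 = 35
  bit 2 = 0: r = r^2 mod 43 = 35^2 = 21
  bit 3 = 1: r = r^2 * 32 mod 43 = 21^2 * 32 = 11*32 = 8
  bit 4 = 0: r = r^2 mod 43 = 8^2 = 21
  bit 5 = 1: r = r^2 * 32 mod 43 = 21^2 * 32 = 11*32 = 8
  -> s = B^a = 8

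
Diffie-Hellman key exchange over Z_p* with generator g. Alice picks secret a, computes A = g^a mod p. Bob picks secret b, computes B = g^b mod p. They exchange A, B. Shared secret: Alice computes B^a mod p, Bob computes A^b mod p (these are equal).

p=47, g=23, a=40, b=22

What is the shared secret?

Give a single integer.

A = 23^40 mod 47  (bits of 40 = 101000)
  bit 0 = 1: r = r^2 * 23 mod 47 = 1^2 * 23 = 1*23 = 23
  bit 1 = 0: r = r^2 mod 47 = 23^2 = 12
  bit 2 = 1: r = r^2 * 23 mod 47 = 12^2 * 23 = 3*23 = 22
  bit 3 = 0: r = r^2 mod 47 = 22^2 = 14
  bit 4 = 0: r = r^2 mod 47 = 14^2 = 8
  bit 5 = 0: r = r^2 mod 47 = 8^2 = 17
  -> A = 17
B = 23^22 mod 47  (bits of 22 = 10110)
  bit 0 = 1: r = r^2 * 23 mod 47 = 1^2 * 23 = 1*23 = 23
  bit 1 = 0: r = r^2 mod 47 = 23^2 = 12
  bit 2 = 1: r = r^2 * 23 mod 47 = 12^2 * 23 = 3*23 = 22
  bit 3 = 1: r = r^2 * 23 mod 47 = 22^2 * 23 = 14*23 = 40
  bit 4 = 0: r = r^2 mod 47 = 40^2 = 2
  -> B = 2
s = B^a = 2^40 mod 47  (bits of 40 = 101000)
  bit 0 = 1: r = r^2 * 2 mod 47 = 1^2 * 2 = 1*2 = 2
  bit 1 = 0: r = r^2 mod 47 = 2^2 = 4
  bit 2 = 1: r = r^2 * 2 mod 47 = 4^2 * 2 = 16*2 = 32
  bit 3 = 0: r = r^2 mod 47 = 32^2 = 37
  bit 4 = 0: r = r^2 mod 47 = 37^2 = 6
  bit 5 = 0: r = r^2 mod 47 = 6^2 = 36
  -> s = B^a = 36

Answer: 36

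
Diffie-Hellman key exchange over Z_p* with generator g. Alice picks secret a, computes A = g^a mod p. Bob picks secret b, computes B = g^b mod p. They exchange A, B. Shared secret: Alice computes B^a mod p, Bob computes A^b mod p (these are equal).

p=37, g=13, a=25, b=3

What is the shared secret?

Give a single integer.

Answer: 14

Derivation:
A = 13^25 mod 37  (bits of 25 = 11001)
  bit 0 = 1: r = r^2 * 13 mod 37 = 1^2 * 13 = 1*13 = 13
  bit 1 = 1: r = r^2 * 13 mod 37 = 13^2 * 13 = 21*13 = 14
  bit 2 = 0: r = r^2 mod 37 = 14^2 = 11
  bit 3 = 0: r = r^2 mod 37 = 11^2 = 10
  bit 4 = 1: r = r^2 * 13 mod 37 = 10^2 * 13 = 26*13 = 5
  -> A = 5
B = 13^3 mod 37  (bits of 3 = 11)
  bit 0 = 1: r = r^2 * 13 mod 37 = 1^2 * 13 = 1*13 = 13
  bit 1 = 1: r = r^2 * 13 mod 37 = 13^2 * 13 = 21*13 = 14
  -> B = 14
s = B^a = 14^25 mod 37  (bits of 25 = 11001)
  bit 0 = 1: r = r^2 * 14 mod 37 = 1^2 * 14 = 1*14 = 14
  bit 1 = 1: r = r^2 * 14 mod 37 = 14^2 * 14 = 11*14 = 6
  bit 2 = 0: r = r^2 mod 37 = 6^2 = 36
  bit 3 = 0: r = r^2 mod 37 = 36^2 = 1
  bit 4 = 1: r = r^2 * 14 mod 37 = 1^2 * 14 = 1*14 = 14
  -> s = B^a = 14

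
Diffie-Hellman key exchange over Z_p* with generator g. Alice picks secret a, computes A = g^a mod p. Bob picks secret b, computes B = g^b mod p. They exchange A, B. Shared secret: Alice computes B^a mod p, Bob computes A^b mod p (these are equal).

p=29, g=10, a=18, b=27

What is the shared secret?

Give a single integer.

A = 10^18 mod 29  (bits of 18 = 10010)
  bit 0 = 1: r = r^2 * 10 mod 29 = 1^2 * 10 = 1*10 = 10
  bit 1 = 0: r = r^2 mod 29 = 10^2 = 13
  bit 2 = 0: r = r^2 mod 29 = 13^2 = 24
  bit 3 = 1: r = r^2 * 10 mod 29 = 24^2 * 10 = 25*10 = 18
  bit 4 = 0: r = r^2 mod 29 = 18^2 = 5
  -> A = 5
B = 10^27 mod 29  (bits of 27 = 11011)
  bit 0 = 1: r = r^2 * 10 mod 29 = 1^2 * 10 = 1*10 = 10
  bit 1 = 1: r = r^2 * 10 mod 29 = 10^2 * 10 = 13*10 = 14
  bit 2 = 0: r = r^2 mod 29 = 14^2 = 22
  bit 3 = 1: r = r^2 * 10 mod 29 = 22^2 * 10 = 20*10 = 26
  bit 4 = 1: r = r^2 * 10 mod 29 = 26^2 * 10 = 9*10 = 3
  -> B = 3
s = B^a = 3^18 mod 29  (bits of 18 = 10010)
  bit 0 = 1: r = r^2 * 3 mod 29 = 1^2 * 3 = 1*3 = 3
  bit 1 = 0: r = r^2 mod 29 = 3^2 = 9
  bit 2 = 0: r = r^2 mod 29 = 9^2 = 23
  bit 3 = 1: r = r^2 * 3 mod 29 = 23^2 * 3 = 7*3 = 21
  bit 4 = 0: r = r^2 mod 29 = 21^2 = 6
  -> s = B^a = 6

Answer: 6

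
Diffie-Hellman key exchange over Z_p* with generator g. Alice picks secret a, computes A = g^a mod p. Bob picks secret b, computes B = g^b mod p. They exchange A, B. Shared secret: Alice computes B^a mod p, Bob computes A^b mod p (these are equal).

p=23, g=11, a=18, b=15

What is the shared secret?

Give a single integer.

Answer: 9

Derivation:
A = 11^18 mod 23  (bits of 18 = 10010)
  bit 0 = 1: r = r^2 * 11 mod 23 = 1^2 * 11 = 1*11 = 11
  bit 1 = 0: r = r^2 mod 23 = 11^2 = 6
  bit 2 = 0: r = r^2 mod 23 = 6^2 = 13
  bit 3 = 1: r = r^2 * 11 mod 23 = 13^2 * 11 = 8*11 = 19
  bit 4 = 0: r = r^2 mod 23 = 19^2 = 16
  -> A = 16
B = 11^15 mod 23  (bits of 15 = 1111)
  bit 0 = 1: r = r^2 * 11 mod 23 = 1^2 * 11 = 1*11 = 11
  bit 1 = 1: r = r^2 * 11 mod 23 = 11^2 * 11 = 6*11 = 20
  bit 2 = 1: r = r^2 * 11 mod 23 = 20^2 * 11 = 9*11 = 7
  bit 3 = 1: r = r^2 * 11 mod 23 = 7^2 * 11 = 3*11 = 10
  -> B = 10
s = B^a = 10^18 mod 23  (bits of 18 = 10010)
  bit 0 = 1: r = r^2 * 10 mod 23 = 1^2 * 10 = 1*10 = 10
  bit 1 = 0: r = r^2 mod 23 = 10^2 = 8
  bit 2 = 0: r = r^2 mod 23 = 8^2 = 18
  bit 3 = 1: r = r^2 * 10 mod 23 = 18^2 * 10 = 2*10 = 20
  bit 4 = 0: r = r^2 mod 23 = 20^2 = 9
  -> s = B^a = 9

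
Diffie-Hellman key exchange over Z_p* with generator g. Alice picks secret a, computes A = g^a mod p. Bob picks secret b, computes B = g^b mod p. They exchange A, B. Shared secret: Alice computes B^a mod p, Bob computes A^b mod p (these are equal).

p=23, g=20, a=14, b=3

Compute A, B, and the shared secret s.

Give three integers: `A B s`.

Answer: 4 19 18

Derivation:
A = 20^14 mod 23  (bits of 14 = 1110)
  bit 0 = 1: r = r^2 * 20 mod 23 = 1^2 * 20 = 1*20 = 20
  bit 1 = 1: r = r^2 * 20 mod 23 = 20^2 * 20 = 9*20 = 19
  bit 2 = 1: r = r^2 * 20 mod 23 = 19^2 * 20 = 16*20 = 21
  bit 3 = 0: r = r^2 mod 23 = 21^2 = 4
  -> A = 4
B = 20^3 mod 23  (bits of 3 = 11)
  bit 0 = 1: r = r^2 * 20 mod 23 = 1^2 * 20 = 1*20 = 20
  bit 1 = 1: r = r^2 * 20 mod 23 = 20^2 * 20 = 9*20 = 19
  -> B = 19
s = B^a = 19^14 mod 23  (bits of 14 = 1110)
  bit 0 = 1: r = r^2 * 19 mod 23 = 1^2 * 19 = 1*19 = 19
  bit 1 = 1: r = r^2 * 19 mod 23 = 19^2 * 19 = 16*19 = 5
  bit 2 = 1: r = r^2 * 19 mod 23 = 5^2 * 19 = 2*19 = 15
  bit 3 = 0: r = r^2 mod 23 = 15^2 = 18
  -> s = B^a = 18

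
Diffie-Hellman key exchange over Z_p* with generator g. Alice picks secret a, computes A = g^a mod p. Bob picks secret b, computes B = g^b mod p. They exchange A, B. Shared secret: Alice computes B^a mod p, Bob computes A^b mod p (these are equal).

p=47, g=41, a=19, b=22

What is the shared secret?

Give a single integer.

Answer: 27

Derivation:
A = 41^19 mod 47  (bits of 19 = 10011)
  bit 0 = 1: r = r^2 * 41 mod 47 = 1^2 * 41 = 1*41 = 41
  bit 1 = 0: r = r^2 mod 47 = 41^2 = 36
  bit 2 = 0: r = r^2 mod 47 = 36^2 = 27
  bit 3 = 1: r = r^2 * 41 mod 47 = 27^2 * 41 = 24*41 = 44
  bit 4 = 1: r = r^2 * 41 mod 47 = 44^2 * 41 = 9*41 = 40
  -> A = 40
B = 41^22 mod 47  (bits of 22 = 10110)
  bit 0 = 1: r = r^2 * 41 mod 47 = 1^2 * 41 = 1*41 = 41
  bit 1 = 0: r = r^2 mod 47 = 41^2 = 36
  bit 2 = 1: r = r^2 * 41 mod 47 = 36^2 * 41 = 27*41 = 26
  bit 3 = 1: r = r^2 * 41 mod 47 = 26^2 * 41 = 18*41 = 33
  bit 4 = 0: r = r^2 mod 47 = 33^2 = 8
  -> B = 8
s = B^a = 8^19 mod 47  (bits of 19 = 10011)
  bit 0 = 1: r = r^2 * 8 mod 47 = 1^2 * 8 = 1*8 = 8
  bit 1 = 0: r = r^2 mod 47 = 8^2 = 17
  bit 2 = 0: r = r^2 mod 47 = 17^2 = 7
  bit 3 = 1: r = r^2 * 8 mod 47 = 7^2 * 8 = 2*8 = 16
  bit 4 = 1: r = r^2 * 8 mod 47 = 16^2 * 8 = 21*8 = 27
  -> s = B^a = 27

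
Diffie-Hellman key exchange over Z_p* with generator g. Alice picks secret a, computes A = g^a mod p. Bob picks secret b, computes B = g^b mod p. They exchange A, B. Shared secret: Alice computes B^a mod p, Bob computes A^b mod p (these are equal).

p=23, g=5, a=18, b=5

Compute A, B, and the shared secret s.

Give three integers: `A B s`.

Answer: 6 20 2

Derivation:
A = 5^18 mod 23  (bits of 18 = 10010)
  bit 0 = 1: r = r^2 * 5 mod 23 = 1^2 * 5 = 1*5 = 5
  bit 1 = 0: r = r^2 mod 23 = 5^2 = 2
  bit 2 = 0: r = r^2 mod 23 = 2^2 = 4
  bit 3 = 1: r = r^2 * 5 mod 23 = 4^2 * 5 = 16*5 = 11
  bit 4 = 0: r = r^2 mod 23 = 11^2 = 6
  -> A = 6
B = 5^5 mod 23  (bits of 5 = 101)
  bit 0 = 1: r = r^2 * 5 mod 23 = 1^2 * 5 = 1*5 = 5
  bit 1 = 0: r = r^2 mod 23 = 5^2 = 2
  bit 2 = 1: r = r^2 * 5 mod 23 = 2^2 * 5 = 4*5 = 20
  -> B = 20
s = B^a = 20^18 mod 23  (bits of 18 = 10010)
  bit 0 = 1: r = r^2 * 20 mod 23 = 1^2 * 20 = 1*20 = 20
  bit 1 = 0: r = r^2 mod 23 = 20^2 = 9
  bit 2 = 0: r = r^2 mod 23 = 9^2 = 12
  bit 3 = 1: r = r^2 * 20 mod 23 = 12^2 * 20 = 6*20 = 5
  bit 4 = 0: r = r^2 mod 23 = 5^2 = 2
  -> s = B^a = 2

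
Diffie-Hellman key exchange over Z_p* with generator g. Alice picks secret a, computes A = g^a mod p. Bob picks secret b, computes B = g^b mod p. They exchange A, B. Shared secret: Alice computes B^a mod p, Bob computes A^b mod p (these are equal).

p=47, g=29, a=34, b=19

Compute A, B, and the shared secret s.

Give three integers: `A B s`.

Answer: 9 15 42

Derivation:
A = 29^34 mod 47  (bits of 34 = 100010)
  bit 0 = 1: r = r^2 * 29 mod 47 = 1^2 * 29 = 1*29 = 29
  bit 1 = 0: r = r^2 mod 47 = 29^2 = 42
  bit 2 = 0: r = r^2 mod 47 = 42^2 = 25
  bit 3 = 0: r = r^2 mod 47 = 25^2 = 14
  bit 4 = 1: r = r^2 * 29 mod 47 = 14^2 * 29 = 8*29 = 44
  bit 5 = 0: r = r^2 mod 47 = 44^2 = 9
  -> A = 9
B = 29^19 mod 47  (bits of 19 = 10011)
  bit 0 = 1: r = r^2 * 29 mod 47 = 1^2 * 29 = 1*29 = 29
  bit 1 = 0: r = r^2 mod 47 = 29^2 = 42
  bit 2 = 0: r = r^2 mod 47 = 42^2 = 25
  bit 3 = 1: r = r^2 * 29 mod 47 = 25^2 * 29 = 14*29 = 30
  bit 4 = 1: r = r^2 * 29 mod 47 = 30^2 * 29 = 7*29 = 15
  -> B = 15
s = B^a = 15^34 mod 47  (bits of 34 = 100010)
  bit 0 = 1: r = r^2 * 15 mod 47 = 1^2 * 15 = 1*15 = 15
  bit 1 = 0: r = r^2 mod 47 = 15^2 = 37
  bit 2 = 0: r = r^2 mod 47 = 37^2 = 6
  bit 3 = 0: r = r^2 mod 47 = 6^2 = 36
  bit 4 = 1: r = r^2 * 15 mod 47 = 36^2 * 15 = 27*15 = 29
  bit 5 = 0: r = r^2 mod 47 = 29^2 = 42
  -> s = B^a = 42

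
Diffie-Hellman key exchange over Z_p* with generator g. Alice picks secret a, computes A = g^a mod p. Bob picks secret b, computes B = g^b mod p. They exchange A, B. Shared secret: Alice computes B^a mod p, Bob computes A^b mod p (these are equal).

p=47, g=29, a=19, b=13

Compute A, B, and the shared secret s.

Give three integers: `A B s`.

Answer: 15 45 44

Derivation:
A = 29^19 mod 47  (bits of 19 = 10011)
  bit 0 = 1: r = r^2 * 29 mod 47 = 1^2 * 29 = 1*29 = 29
  bit 1 = 0: r = r^2 mod 47 = 29^2 = 42
  bit 2 = 0: r = r^2 mod 47 = 42^2 = 25
  bit 3 = 1: r = r^2 * 29 mod 47 = 25^2 * 29 = 14*29 = 30
  bit 4 = 1: r = r^2 * 29 mod 47 = 30^2 * 29 = 7*29 = 15
  -> A = 15
B = 29^13 mod 47  (bits of 13 = 1101)
  bit 0 = 1: r = r^2 * 29 mod 47 = 1^2 * 29 = 1*29 = 29
  bit 1 = 1: r = r^2 * 29 mod 47 = 29^2 * 29 = 42*29 = 43
  bit 2 = 0: r = r^2 mod 47 = 43^2 = 16
  bit 3 = 1: r = r^2 * 29 mod 47 = 16^2 * 29 = 21*29 = 45
  -> B = 45
s = B^a = 45^19 mod 47  (bits of 19 = 10011)
  bit 0 = 1: r = r^2 * 45 mod 47 = 1^2 * 45 = 1*45 = 45
  bit 1 = 0: r = r^2 mod 47 = 45^2 = 4
  bit 2 = 0: r = r^2 mod 47 = 4^2 = 16
  bit 3 = 1: r = r^2 * 45 mod 47 = 16^2 * 45 = 21*45 = 5
  bit 4 = 1: r = r^2 * 45 mod 47 = 5^2 * 45 = 25*45 = 44
  -> s = B^a = 44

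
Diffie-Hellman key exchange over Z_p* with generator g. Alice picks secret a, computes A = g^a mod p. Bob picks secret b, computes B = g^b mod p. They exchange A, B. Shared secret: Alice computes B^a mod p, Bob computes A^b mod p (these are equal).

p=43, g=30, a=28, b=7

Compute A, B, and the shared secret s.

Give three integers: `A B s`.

A = 30^28 mod 43  (bits of 28 = 11100)
  bit 0 = 1: r = r^2 * 30 mod 43 = 1^2 * 30 = 1*30 = 30
  bit 1 = 1: r = r^2 * 30 mod 43 = 30^2 * 30 = 40*30 = 39
  bit 2 = 1: r = r^2 * 30 mod 43 = 39^2 * 30 = 16*30 = 7
  bit 3 = 0: r = r^2 mod 43 = 7^2 = 6
  bit 4 = 0: r = r^2 mod 43 = 6^2 = 36
  -> A = 36
B = 30^7 mod 43  (bits of 7 = 111)
  bit 0 = 1: r = r^2 * 30 mod 43 = 1^2 * 30 = 1*30 = 30
  bit 1 = 1: r = r^2 * 30 mod 43 = 30^2 * 30 = 40*30 = 39
  bit 2 = 1: r = r^2 * 30 mod 43 = 39^2 * 30 = 16*30 = 7
  -> B = 7
s = B^a = 7^28 mod 43  (bits of 28 = 11100)
  bit 0 = 1: r = r^2 * 7 mod 43 = 1^2 * 7 = 1*7 = 7
  bit 1 = 1: r = r^2 * 7 mod 43 = 7^2 * 7 = 6*7 = 42
  bit 2 = 1: r = r^2 * 7 mod 43 = 42^2 * 7 = 1*7 = 7
  bit 3 = 0: r = r^2 mod 43 = 7^2 = 6
  bit 4 = 0: r = r^2 mod 43 = 6^2 = 36
  -> s = B^a = 36

Answer: 36 7 36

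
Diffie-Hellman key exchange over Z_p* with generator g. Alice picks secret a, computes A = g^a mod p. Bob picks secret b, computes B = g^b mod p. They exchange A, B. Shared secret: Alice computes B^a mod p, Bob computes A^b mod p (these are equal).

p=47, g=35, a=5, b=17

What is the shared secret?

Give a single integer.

A = 35^5 mod 47  (bits of 5 = 101)
  bit 0 = 1: r = r^2 * 35 mod 47 = 1^2 * 35 = 1*35 = 35
  bit 1 = 0: r = r^2 mod 47 = 35^2 = 3
  bit 2 = 1: r = r^2 * 35 mod 47 = 3^2 * 35 = 9*35 = 33
  -> A = 33
B = 35^17 mod 47  (bits of 17 = 10001)
  bit 0 = 1: r = r^2 * 35 mod 47 = 1^2 * 35 = 1*35 = 35
  bit 1 = 0: r = r^2 mod 47 = 35^2 = 3
  bit 2 = 0: r = r^2 mod 47 = 3^2 = 9
  bit 3 = 0: r = r^2 mod 47 = 9^2 = 34
  bit 4 = 1: r = r^2 * 35 mod 47 = 34^2 * 35 = 28*35 = 40
  -> B = 40
s = B^a = 40^5 mod 47  (bits of 5 = 101)
  bit 0 = 1: r = r^2 * 40 mod 47 = 1^2 * 40 = 1*40 = 40
  bit 1 = 0: r = r^2 mod 47 = 40^2 = 2
  bit 2 = 1: r = r^2 * 40 mod 47 = 2^2 * 40 = 4*40 = 19
  -> s = B^a = 19

Answer: 19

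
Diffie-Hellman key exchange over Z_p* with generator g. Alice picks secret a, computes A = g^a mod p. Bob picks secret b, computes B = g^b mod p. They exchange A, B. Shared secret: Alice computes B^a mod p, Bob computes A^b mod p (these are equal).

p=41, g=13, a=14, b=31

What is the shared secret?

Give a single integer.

A = 13^14 mod 41  (bits of 14 = 1110)
  bit 0 = 1: r = r^2 * 13 mod 41 = 1^2 * 13 = 1*13 = 13
  bit 1 = 1: r = r^2 * 13 mod 41 = 13^2 * 13 = 5*13 = 24
  bit 2 = 1: r = r^2 * 13 mod 41 = 24^2 * 13 = 2*13 = 26
  bit 3 = 0: r = r^2 mod 41 = 26^2 = 20
  -> A = 20
B = 13^31 mod 41  (bits of 31 = 11111)
  bit 0 = 1: r = r^2 * 13 mod 41 = 1^2 * 13 = 1*13 = 13
  bit 1 = 1: r = r^2 * 13 mod 41 = 13^2 * 13 = 5*13 = 24
  bit 2 = 1: r = r^2 * 13 mod 41 = 24^2 * 13 = 2*13 = 26
  bit 3 = 1: r = r^2 * 13 mod 41 = 26^2 * 13 = 20*13 = 14
  bit 4 = 1: r = r^2 * 13 mod 41 = 14^2 * 13 = 32*13 = 6
  -> B = 6
s = B^a = 6^14 mod 41  (bits of 14 = 1110)
  bit 0 = 1: r = r^2 * 6 mod 41 = 1^2 * 6 = 1*6 = 6
  bit 1 = 1: r = r^2 * 6 mod 41 = 6^2 * 6 = 36*6 = 11
  bit 2 = 1: r = r^2 * 6 mod 41 = 11^2 * 6 = 39*6 = 29
  bit 3 = 0: r = r^2 mod 41 = 29^2 = 21
  -> s = B^a = 21

Answer: 21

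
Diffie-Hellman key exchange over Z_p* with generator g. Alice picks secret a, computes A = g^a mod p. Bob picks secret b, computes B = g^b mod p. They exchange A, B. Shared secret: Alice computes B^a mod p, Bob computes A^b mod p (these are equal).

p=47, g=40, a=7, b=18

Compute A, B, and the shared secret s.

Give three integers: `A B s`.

A = 40^7 mod 47  (bits of 7 = 111)
  bit 0 = 1: r = r^2 * 40 mod 47 = 1^2 * 40 = 1*40 = 40
  bit 1 = 1: r = r^2 * 40 mod 47 = 40^2 * 40 = 2*40 = 33
  bit 2 = 1: r = r^2 * 40 mod 47 = 33^2 * 40 = 8*40 = 38
  -> A = 38
B = 40^18 mod 47  (bits of 18 = 10010)
  bit 0 = 1: r = r^2 * 40 mod 47 = 1^2 * 40 = 1*40 = 40
  bit 1 = 0: r = r^2 mod 47 = 40^2 = 2
  bit 2 = 0: r = r^2 mod 47 = 2^2 = 4
  bit 3 = 1: r = r^2 * 40 mod 47 = 4^2 * 40 = 16*40 = 29
  bit 4 = 0: r = r^2 mod 47 = 29^2 = 42
  -> B = 42
s = B^a = 42^7 mod 47  (bits of 7 = 111)
  bit 0 = 1: r = r^2 * 42 mod 47 = 1^2 * 42 = 1*42 = 42
  bit 1 = 1: r = r^2 * 42 mod 47 = 42^2 * 42 = 25*42 = 16
  bit 2 = 1: r = r^2 * 42 mod 47 = 16^2 * 42 = 21*42 = 36
  -> s = B^a = 36

Answer: 38 42 36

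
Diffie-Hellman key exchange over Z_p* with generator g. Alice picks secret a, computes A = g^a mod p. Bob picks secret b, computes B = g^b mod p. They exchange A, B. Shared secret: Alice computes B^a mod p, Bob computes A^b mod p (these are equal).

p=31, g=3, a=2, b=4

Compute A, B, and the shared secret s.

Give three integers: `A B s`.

Answer: 9 19 20

Derivation:
A = 3^2 mod 31  (bits of 2 = 10)
  bit 0 = 1: r = r^2 * 3 mod 31 = 1^2 * 3 = 1*3 = 3
  bit 1 = 0: r = r^2 mod 31 = 3^2 = 9
  -> A = 9
B = 3^4 mod 31  (bits of 4 = 100)
  bit 0 = 1: r = r^2 * 3 mod 31 = 1^2 * 3 = 1*3 = 3
  bit 1 = 0: r = r^2 mod 31 = 3^2 = 9
  bit 2 = 0: r = r^2 mod 31 = 9^2 = 19
  -> B = 19
s = B^a = 19^2 mod 31  (bits of 2 = 10)
  bit 0 = 1: r = r^2 * 19 mod 31 = 1^2 * 19 = 1*19 = 19
  bit 1 = 0: r = r^2 mod 31 = 19^2 = 20
  -> s = B^a = 20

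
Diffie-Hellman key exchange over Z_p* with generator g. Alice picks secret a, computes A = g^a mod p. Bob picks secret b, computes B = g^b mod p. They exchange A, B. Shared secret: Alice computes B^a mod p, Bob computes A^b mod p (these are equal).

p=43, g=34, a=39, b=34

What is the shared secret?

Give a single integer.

Answer: 41

Derivation:
A = 34^39 mod 43  (bits of 39 = 100111)
  bit 0 = 1: r = r^2 * 34 mod 43 = 1^2 * 34 = 1*34 = 34
  bit 1 = 0: r = r^2 mod 43 = 34^2 = 38
  bit 2 = 0: r = r^2 mod 43 = 38^2 = 25
  bit 3 = 1: r = r^2 * 34 mod 43 = 25^2 * 34 = 23*34 = 8
  bit 4 = 1: r = r^2 * 34 mod 43 = 8^2 * 34 = 21*34 = 26
  bit 5 = 1: r = r^2 * 34 mod 43 = 26^2 * 34 = 31*34 = 22
  -> A = 22
B = 34^34 mod 43  (bits of 34 = 100010)
  bit 0 = 1: r = r^2 * 34 mod 43 = 1^2 * 34 = 1*34 = 34
  bit 1 = 0: r = r^2 mod 43 = 34^2 = 38
  bit 2 = 0: r = r^2 mod 43 = 38^2 = 25
  bit 3 = 0: r = r^2 mod 43 = 25^2 = 23
  bit 4 = 1: r = r^2 * 34 mod 43 = 23^2 * 34 = 13*34 = 12
  bit 5 = 0: r = r^2 mod 43 = 12^2 = 15
  -> B = 15
s = B^a = 15^39 mod 43  (bits of 39 = 100111)
  bit 0 = 1: r = r^2 * 15 mod 43 = 1^2 * 15 = 1*15 = 15
  bit 1 = 0: r = r^2 mod 43 = 15^2 = 10
  bit 2 = 0: r = r^2 mod 43 = 10^2 = 14
  bit 3 = 1: r = r^2 * 15 mod 43 = 14^2 * 15 = 24*15 = 16
  bit 4 = 1: r = r^2 * 15 mod 43 = 16^2 * 15 = 41*15 = 13
  bit 5 = 1: r = r^2 * 15 mod 43 = 13^2 * 15 = 40*15 = 41
  -> s = B^a = 41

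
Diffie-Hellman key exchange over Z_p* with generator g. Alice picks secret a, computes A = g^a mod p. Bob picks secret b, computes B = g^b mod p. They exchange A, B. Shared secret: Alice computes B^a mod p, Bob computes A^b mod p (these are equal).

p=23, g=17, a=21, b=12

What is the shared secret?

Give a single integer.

Answer: 4

Derivation:
A = 17^21 mod 23  (bits of 21 = 10101)
  bit 0 = 1: r = r^2 * 17 mod 23 = 1^2 * 17 = 1*17 = 17
  bit 1 = 0: r = r^2 mod 23 = 17^2 = 13
  bit 2 = 1: r = r^2 * 17 mod 23 = 13^2 * 17 = 8*17 = 21
  bit 3 = 0: r = r^2 mod 23 = 21^2 = 4
  bit 4 = 1: r = r^2 * 17 mod 23 = 4^2 * 17 = 16*17 = 19
  -> A = 19
B = 17^12 mod 23  (bits of 12 = 1100)
  bit 0 = 1: r = r^2 * 17 mod 23 = 1^2 * 17 = 1*17 = 17
  bit 1 = 1: r = r^2 * 17 mod 23 = 17^2 * 17 = 13*17 = 14
  bit 2 = 0: r = r^2 mod 23 = 14^2 = 12
  bit 3 = 0: r = r^2 mod 23 = 12^2 = 6
  -> B = 6
s = B^a = 6^21 mod 23  (bits of 21 = 10101)
  bit 0 = 1: r = r^2 * 6 mod 23 = 1^2 * 6 = 1*6 = 6
  bit 1 = 0: r = r^2 mod 23 = 6^2 = 13
  bit 2 = 1: r = r^2 * 6 mod 23 = 13^2 * 6 = 8*6 = 2
  bit 3 = 0: r = r^2 mod 23 = 2^2 = 4
  bit 4 = 1: r = r^2 * 6 mod 23 = 4^2 * 6 = 16*6 = 4
  -> s = B^a = 4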